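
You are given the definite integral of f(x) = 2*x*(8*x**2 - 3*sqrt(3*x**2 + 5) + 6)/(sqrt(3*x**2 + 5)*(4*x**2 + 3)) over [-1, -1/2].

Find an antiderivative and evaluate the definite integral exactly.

Differentiate the proposed F(x) back; it has to land on f(x) exactly.
F(x) = 4*sqrt(3*x**2 + 5)/3 - 3*log(4*x**2 + 3)/4 is an antiderivative of f.
Check: d/dx[4*sqrt(3*x**2 + 5)/3 - 3*log(4*x**2 + 3)/4] = (16*x**3 - 6*x*sqrt(3*x**2 + 5) + 12*x)/(4*x**2*sqrt(3*x**2 + 5) + 3*sqrt(3*x**2 + 5)), which equals f(x).
F(-1/2) = -3*log(4)/4 + 2*sqrt(23)/3; F(-1) = -3*log(7)/4 + 8*sqrt(2)/3.
Integral = F(-1/2) - F(-1) = -8*sqrt(2)/3 - 3*log(4)/4 + 3*log(7)/4 + 2*sqrt(23)/3.

Antiderivative: F(x) = 4*sqrt(3*x**2 + 5)/3 - 3*log(4*x**2 + 3)/4; value = -8*sqrt(2)/3 - 3*log(4)/4 + 3*log(7)/4 + 2*sqrt(23)/3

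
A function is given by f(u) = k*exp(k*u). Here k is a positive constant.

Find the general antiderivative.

F(u) = exp(k*u) + C

Recover f(u) by differentiating a candidate F(u); any mismatch rules it out.
Check: d/du[exp(k*u)] = k*exp(k*u) = f(u).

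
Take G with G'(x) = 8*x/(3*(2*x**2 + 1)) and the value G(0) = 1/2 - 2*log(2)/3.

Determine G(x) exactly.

G'(x) matches the chain-rule pattern g'(h)*h' with inner function h(x) = x**2 + 1/2; substituting u = h(x) collapses the integral.
A general antiderivative is 2*log(x**2 + 1/2)/3 + C.
The condition gives C = 1/2 - 2*log(2)/3 - (-2*log(2)/3) = 1/2.
So G(x) = (4*log(x**2 + 1/2) + 3)/6.
Check: d/dx[(4*log(x**2 + 1/2) + 3)/6] = 8*x/(6*x**2 + 3), which equals G'(x).

G(x) = (4*log(x**2 + 1/2) + 3)/6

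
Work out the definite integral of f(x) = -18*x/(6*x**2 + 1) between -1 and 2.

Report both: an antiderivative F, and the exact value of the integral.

Antiderivative: F(x) = -3*log(3*x**2 + 1/2)/2; value = -3*log(25/2)/2 + 3*log(7/2)/2

The substitution u = 3*x**2 + 1/2 works: f is exactly (dF/du)*(du/dx) for that inner function.
F(x) = -3*log(3*x**2 + 1/2)/2 is an antiderivative of f.
Check: d/dx[-3*log(3*x**2 + 1/2)/2] = -18*x/(6*x**2 + 1) = f(x).
F(2) = -3*log(25/2)/2; F(-1) = -3*log(7/2)/2.
Integral = F(2) - F(-1) = -3*log(25/2)/2 + 3*log(7/2)/2.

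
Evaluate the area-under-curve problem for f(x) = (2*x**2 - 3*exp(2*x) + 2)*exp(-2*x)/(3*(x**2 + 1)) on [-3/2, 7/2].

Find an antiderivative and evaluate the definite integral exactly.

Differentiate the proposed F(x) back; it has to land on f(x) exactly.
F(x) = (-3*exp(2*x)*atan(x) - 1)*exp(-2*x)/3 is an antiderivative of f.
Check: d/dx[(-3*exp(2*x)*atan(x) - 1)*exp(-2*x)/3] = (2*x**2 - 3*exp(2*x) + 2)/(3*x**2*exp(2*x) + 3*exp(2*x)), which equals f(x).
F(7/2) = -atan(7/2) - exp(-7)/3; F(-3/2) = -exp(3)/3 + atan(3/2).
Integral = F(7/2) - F(-3/2) = -atan(7/2) - atan(3/2) - exp(-7)/3 + exp(3)/3.

Antiderivative: F(x) = (-3*exp(2*x)*atan(x) - 1)*exp(-2*x)/3; value = -atan(7/2) - atan(3/2) - exp(-7)/3 + exp(3)/3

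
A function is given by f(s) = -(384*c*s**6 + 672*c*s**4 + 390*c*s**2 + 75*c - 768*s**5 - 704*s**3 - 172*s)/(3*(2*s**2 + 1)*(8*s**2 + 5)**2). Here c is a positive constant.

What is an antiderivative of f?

An antiderivative is F(s) = -c*s + log(2*s**2 + 1) + 4/(12*s**2 + 15/2).

Recover f(s) by differentiating a candidate F(s); any mismatch rules it out.
Check: d/ds[-c*s + log(2*s**2 + 1) + 4/(12*s**2 + 15/2)] = (-384*c*s**6 - 672*c*s**4 - 390*c*s**2 - 75*c + 768*s**5 + 704*s**3 + 172*s)/(384*s**6 + 672*s**4 + 390*s**2 + 75), which equals f(s).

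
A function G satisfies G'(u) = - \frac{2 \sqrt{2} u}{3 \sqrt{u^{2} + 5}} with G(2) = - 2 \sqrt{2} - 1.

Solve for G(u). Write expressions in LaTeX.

G(u) = - \frac{2 \sqrt{2} \sqrt{u^{2} + 5} + 3}{3}

The substitution w = \frac{u^{2}}{2} + \frac{5}{2} works: G'(u) is exactly (dG/dw)*(dw/du) for that inner function.
A general antiderivative is - \frac{4 \sqrt{\frac{u^{2}}{2} + \frac{5}{2}}}{3} + C.
The condition gives C = - 2 \sqrt{2} - 1 - (- 2 \sqrt{2}) = -1.
So G(u) = - \frac{2 \sqrt{2} \sqrt{u^{2} + 5} + 3}{3}.
Check: d/du[- \frac{2 \sqrt{2} \sqrt{u^{2} + 5} + 3}{3}] = - \frac{2 \sqrt{2} u}{3 \sqrt{u^{2} + 5}} = G'(u).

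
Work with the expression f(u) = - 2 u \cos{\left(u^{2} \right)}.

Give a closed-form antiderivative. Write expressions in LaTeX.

An antiderivative F(u) passes only if d/du[F] lands on f(u) exactly.
Check: d/du[- \sin{\left(u^{2} \right)}] = - 2 u \cos{\left(u^{2} \right)} = f(u).

An antiderivative is F(u) = - \sin{\left(u^{2} \right)}.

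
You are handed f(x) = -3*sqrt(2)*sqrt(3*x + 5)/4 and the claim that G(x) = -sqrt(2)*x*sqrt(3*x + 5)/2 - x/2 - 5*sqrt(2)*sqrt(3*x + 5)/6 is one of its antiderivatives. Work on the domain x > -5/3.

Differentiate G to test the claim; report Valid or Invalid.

d/dx[G] = (-9*sqrt(2)*x - 2*sqrt(3*x + 5) - 15*sqrt(2))/(4*sqrt(3*x + 5))
d/dx[G] - f(x) = -1/2 != 0.

Invalid: d/dx[G] - f = -1/2, which is not 0.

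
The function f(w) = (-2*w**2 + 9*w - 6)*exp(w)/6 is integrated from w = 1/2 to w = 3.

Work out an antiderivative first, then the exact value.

Antiderivative: F(w) = -(2*w**2 - 13*w + 19)*exp(w)/6; value = 13*exp(1/2)/6 + exp(3)/3

Recognize the product-rule pattern: f = u'v + uv' with u = -w**2/3 + 13*w/6 - 19/6, v = exp(w), so integration by parts undoes it.
F(w) = -(2*w**2 - 13*w + 19)*exp(w)/6 is an antiderivative of f.
Check: d/dw[-(2*w**2 - 13*w + 19)*exp(w)/6] = -w**2*exp(w)/3 + 3*w*exp(w)/2 - exp(w), which equals f(w).
F(3) = exp(3)/3; F(1/2) = -13*exp(1/2)/6.
Integral = F(3) - F(1/2) = 13*exp(1/2)/6 + exp(3)/3.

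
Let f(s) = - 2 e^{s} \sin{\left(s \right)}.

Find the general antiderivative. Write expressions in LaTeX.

F(s) = - e^{s} \sin{\left(s \right)} + e^{s} \cos{\left(s \right)} + C

Any candidate F(s) must reproduce f(s) exactly when differentiated.
Check: d/ds[- e^{s} \sin{\left(s \right)} + e^{s} \cos{\left(s \right)}] = - 2 e^{s} \sin{\left(s \right)} = f(s).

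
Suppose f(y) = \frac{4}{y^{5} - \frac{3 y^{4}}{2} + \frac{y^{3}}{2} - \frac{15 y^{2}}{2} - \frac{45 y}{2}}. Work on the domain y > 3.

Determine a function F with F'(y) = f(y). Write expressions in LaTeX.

The denominator factors as y \left(y - 3\right) \left(2 y + 3\right) \left(y^{2} + 5\right); partial fractions split f into directly integrable pieces: \frac{4 \left(19 y + 15\right)}{1015 \left(y^{2} + 5\right)} + \frac{128}{783 \left(2 y + 3\right)} + \frac{4}{189 \left(y - 3\right)} - \frac{8}{45 y}.
Check: d/dy[- \frac{8 \log{\left(y \right)}}{45} + \frac{4 \log{\left(y - 3 \right)}}{189} + \frac{64 \log{\left(y + \frac{3}{2} \right)}}{783} + \frac{38 \log{\left(y^{2} + 5 \right)}}{1015} + \frac{12 \sqrt{5} \operatorname{atan}{\left(\frac{\sqrt{5} y}{5} \right)}}{1015}] = \frac{8}{2 y^{5} - 3 y^{4} + y^{3} - 15 y^{2} - 45 y}, which equals f(y).

An antiderivative is F(y) = - \frac{8 \log{\left(y \right)}}{45} + \frac{4 \log{\left(y - 3 \right)}}{189} + \frac{64 \log{\left(y + \frac{3}{2} \right)}}{783} + \frac{38 \log{\left(y^{2} + 5 \right)}}{1015} + \frac{12 \sqrt{5} \operatorname{atan}{\left(\frac{\sqrt{5} y}{5} \right)}}{1015}.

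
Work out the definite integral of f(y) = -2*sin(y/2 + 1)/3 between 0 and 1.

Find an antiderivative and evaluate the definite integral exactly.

Antiderivative: F(y) = 4*cos(y/2 + 1)/3; value = -4*cos(1)/3 + 4*cos(3/2)/3

A first test for any F(y): its y-derivative must equal f(y) identically.
F(y) = 4*cos(y/2 + 1)/3 is an antiderivative of f.
Check: d/dy[4*cos(y/2 + 1)/3] = -2*sin(y/2 + 1)/3 = f(y).
F(1) = 4*cos(3/2)/3; F(0) = 4*cos(1)/3.
Integral = F(1) - F(0) = -4*cos(1)/3 + 4*cos(3/2)/3.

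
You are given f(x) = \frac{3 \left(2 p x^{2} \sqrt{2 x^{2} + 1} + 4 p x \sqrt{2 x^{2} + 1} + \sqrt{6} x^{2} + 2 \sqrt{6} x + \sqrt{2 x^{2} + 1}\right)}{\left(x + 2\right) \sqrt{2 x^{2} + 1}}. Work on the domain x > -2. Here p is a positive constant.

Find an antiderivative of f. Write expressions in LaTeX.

An antiderivative is F(x) = \frac{3 \left(2 p x^{2} + \sqrt{6} \sqrt{2 x^{2} + 1} + 2 \log{\left(x + 2 \right)}\right)}{2}.

Recover f(x) by differentiating a candidate F(x); any mismatch rules it out.
Check: d/dx[\frac{3 \left(2 p x^{2} + \sqrt{6} \sqrt{2 x^{2} + 1} + 2 \log{\left(x + 2 \right)}\right)}{2}] = \frac{6 p x^{2} \sqrt{2 x^{2} + 1} + 12 p x \sqrt{2 x^{2} + 1} + 3 \sqrt{6} x^{2} + 6 \sqrt{6} x + 3 \sqrt{2 x^{2} + 1}}{x \sqrt{2 x^{2} + 1} + 2 \sqrt{2 x^{2} + 1}}, which equals f(x).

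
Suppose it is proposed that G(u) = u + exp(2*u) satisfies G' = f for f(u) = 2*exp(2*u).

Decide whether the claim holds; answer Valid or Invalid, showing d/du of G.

d/du[G] = 2*exp(2*u) + 1
d/du[G] - f(u) = 1 != 0.

Invalid: d/du[G] - f = 1, which is not 0.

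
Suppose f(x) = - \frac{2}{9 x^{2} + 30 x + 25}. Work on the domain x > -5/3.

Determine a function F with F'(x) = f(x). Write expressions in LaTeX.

An antiderivative is F(x) = \frac{2}{3 \left(3 x + 5\right)}.

Any candidate F(x) must reproduce f(x) exactly when differentiated.
Check: d/dx[\frac{2}{3 \left(3 x + 5\right)}] = - \frac{2}{9 x^{2} + 30 x + 25} = f(x).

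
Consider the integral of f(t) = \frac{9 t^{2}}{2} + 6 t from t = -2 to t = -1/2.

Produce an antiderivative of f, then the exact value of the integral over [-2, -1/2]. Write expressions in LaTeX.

The integrand splits into summands that can be handled one at a time.
F(t) = \frac{3 t^{3}}{2} + 3 t^{2} is an antiderivative of f.
Check: d/dt[\frac{3 t^{3}}{2} + 3 t^{2}] = \frac{9 t^{2}}{2} + 6 t = f(t).
F(-1/2) = \frac{9}{16}; F(-2) = 0.
Integral = F(-1/2) - F(-2) = \frac{9}{16}.

Antiderivative: F(t) = \frac{3 t^{3}}{2} + 3 t^{2}; value = \frac{9}{16}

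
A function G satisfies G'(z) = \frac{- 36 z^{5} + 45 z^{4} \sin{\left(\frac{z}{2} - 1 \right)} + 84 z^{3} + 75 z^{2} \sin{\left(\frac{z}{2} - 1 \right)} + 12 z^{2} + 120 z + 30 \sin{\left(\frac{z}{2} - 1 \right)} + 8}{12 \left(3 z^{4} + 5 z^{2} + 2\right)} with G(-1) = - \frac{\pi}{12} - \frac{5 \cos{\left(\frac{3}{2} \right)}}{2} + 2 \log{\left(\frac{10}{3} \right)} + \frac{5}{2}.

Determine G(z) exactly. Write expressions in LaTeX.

A first test for any G(z): its z-derivative must equal the given G'(z).
A general antiderivative is - \frac{z^{2}}{2} + 2 \log{\left(2 z^{2} + \frac{4}{3} \right)} - \frac{5 \cos{\left(\frac{z}{2} - 1 \right)}}{2} + \frac{\operatorname{atan}{\left(z \right)}}{3} + 1 + C.
The condition gives C = - \frac{\pi}{12} - \frac{5 \cos{\left(\frac{3}{2} \right)}}{2} + 2 \log{\left(\frac{10}{3} \right)} + \frac{5}{2} - (- \frac{\pi}{12} - \frac{5 \cos{\left(\frac{3}{2} \right)}}{2} + \frac{1}{2} + 2 \log{\left(\frac{10}{3} \right)}) = 2.
So G(z) = \frac{- 3 z^{2} + 12 \log{\left(2 z^{2} + \frac{4}{3} \right)} - 15 \cos{\left(\frac{z}{2} - 1 \right)} + 2 \operatorname{atan}{\left(z \right)} + 18}{6}.
Check: d/dz[\frac{- 3 z^{2} + 12 \log{\left(2 z^{2} + \frac{4}{3} \right)} - 15 \cos{\left(\frac{z}{2} - 1 \right)} + 2 \operatorname{atan}{\left(z \right)} + 18}{6}] = \frac{- 36 z^{5} + 45 z^{4} \sin{\left(\frac{z}{2} - 1 \right)} + 84 z^{3} + 75 z^{2} \sin{\left(\frac{z}{2} - 1 \right)} + 12 z^{2} + 120 z + 30 \sin{\left(\frac{z}{2} - 1 \right)} + 8}{36 z^{4} + 60 z^{2} + 24}, which equals G'(z).

G(z) = \frac{- 3 z^{2} + 12 \log{\left(2 z^{2} + \frac{4}{3} \right)} - 15 \cos{\left(\frac{z}{2} - 1 \right)} + 2 \operatorname{atan}{\left(z \right)} + 18}{6}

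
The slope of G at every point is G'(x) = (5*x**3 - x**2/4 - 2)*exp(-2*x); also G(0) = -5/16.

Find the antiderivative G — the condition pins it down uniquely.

G'(x) has the shape u'v + uv' for u = -5*x**3/2 - 29*x**2/8 - 29*x/8 - 13/16 and v = exp(-2*x) — it is the derivative of the product u*v.
A general antiderivative is (-40*x**3 - 58*x**2 - 58*x - 13)*exp(-2*x)/16 + C.
The condition gives C = -5/16 - (-13/16) = 1/2.
So G(x) = (-40*x**3 - 58*x**2 - 58*x + 8*exp(2*x) - 13)*exp(-2*x)/16.
Check: d/dx[(-40*x**3 - 58*x**2 - 58*x + 8*exp(2*x) - 13)*exp(-2*x)/16] = (20*x**3 - x**2 - 8)*exp(-2*x)/4, which equals G'(x).

G(x) = (-40*x**3 - 58*x**2 - 58*x + 8*exp(2*x) - 13)*exp(-2*x)/16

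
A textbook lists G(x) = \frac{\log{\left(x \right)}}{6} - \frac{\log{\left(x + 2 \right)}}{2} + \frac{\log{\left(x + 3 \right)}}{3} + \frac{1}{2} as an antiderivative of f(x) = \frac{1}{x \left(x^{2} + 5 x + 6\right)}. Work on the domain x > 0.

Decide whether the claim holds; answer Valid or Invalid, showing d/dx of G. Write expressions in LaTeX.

d/dx[G] = \frac{1}{x^{3} + 5 x^{2} + 6 x}
This equals f(x) exactly, so the claim holds.

Valid - the claim checks out under differentiation.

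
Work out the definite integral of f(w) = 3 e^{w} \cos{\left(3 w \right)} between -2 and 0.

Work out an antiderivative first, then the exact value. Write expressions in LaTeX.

Antiderivative: F(w) = \frac{9 e^{w} \sin{\left(3 w \right)}}{10} + \frac{3 e^{w} \cos{\left(3 w \right)}}{10}; value = - \frac{3 \cos{\left(6 \right)}}{10 e^{2}} + \frac{9 \sin{\left(6 \right)}}{10 e^{2}} + \frac{3}{10}

A candidate is checked by its d/dw: the result must match f(w).
F(w) = \frac{9 e^{w} \sin{\left(3 w \right)}}{10} + \frac{3 e^{w} \cos{\left(3 w \right)}}{10} is an antiderivative of f.
Check: d/dw[\frac{9 e^{w} \sin{\left(3 w \right)}}{10} + \frac{3 e^{w} \cos{\left(3 w \right)}}{10}] = 3 e^{w} \cos{\left(3 w \right)} = f(w).
F(0) = \frac{3}{10}; F(-2) = - \frac{9 \sin{\left(6 \right)}}{10 e^{2}} + \frac{3 \cos{\left(6 \right)}}{10 e^{2}}.
Integral = F(0) - F(-2) = - \frac{3 \cos{\left(6 \right)}}{10 e^{2}} + \frac{9 \sin{\left(6 \right)}}{10 e^{2}} + \frac{3}{10}.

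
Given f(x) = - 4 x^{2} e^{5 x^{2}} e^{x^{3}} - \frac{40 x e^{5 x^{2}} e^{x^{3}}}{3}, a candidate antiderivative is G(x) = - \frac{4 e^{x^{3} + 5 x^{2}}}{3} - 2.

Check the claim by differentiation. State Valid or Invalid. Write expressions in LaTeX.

Valid - the claim checks out under differentiation.

d/dx[G] = - 4 x^{2} e^{5 x^{2}} e^{x^{3}} - \frac{40 x e^{5 x^{2}} e^{x^{3}}}{3}
This equals f(x) exactly, so the claim holds.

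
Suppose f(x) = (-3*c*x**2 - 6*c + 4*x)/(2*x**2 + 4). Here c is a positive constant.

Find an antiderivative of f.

An antiderivative F(x) passes only if d/dx[F] lands on f(x) exactly.
Check: d/dx[(-3*c*x + 2*log(x**2 + 2))/2] = (-3*c*x**2 - 6*c + 4*x)/(2*x**2 + 4) = f(x).

An antiderivative is F(x) = (-3*c*x + 2*log(x**2 + 2))/2.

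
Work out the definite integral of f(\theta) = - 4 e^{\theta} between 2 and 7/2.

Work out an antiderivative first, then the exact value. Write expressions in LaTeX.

Recover f(\theta) by differentiating a candidate F(\theta); any mismatch rules it out.
F(\theta) = - 4 e^{\theta} is an antiderivative of f.
Check: d/d\theta[- 4 e^{\theta}] = - 4 e^{\theta} = f(\theta).
F(7/2) = - 4 e^{\frac{7}{2}}; F(2) = - 4 e^{2}.
Integral = F(7/2) - F(2) = - 4 e^{\frac{7}{2}} + 4 e^{2}.

Antiderivative: F(\theta) = - 4 e^{\theta}; value = - 4 e^{\frac{7}{2}} + 4 e^{2}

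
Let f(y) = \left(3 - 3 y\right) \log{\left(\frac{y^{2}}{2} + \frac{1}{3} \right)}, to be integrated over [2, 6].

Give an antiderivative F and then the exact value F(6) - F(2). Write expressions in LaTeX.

Antiderivative: F(y) = \frac{3 y^{2}}{2} - 6 y + \left(- \frac{3 y^{2}}{2} + 3 y\right) \log{\left(\frac{y^{2}}{2} + \frac{1}{3} \right)} - \log{\left(y^{2} + \frac{2}{3} \right)} + 2 \sqrt{6} \operatorname{atan}{\left(\frac{\sqrt{6} y}{2} \right)}; value = - 36 \log{\left(\frac{55}{3} \right)} - 2 \sqrt{6} \operatorname{atan}{\left(\sqrt{6} \right)} - \log{\left(\frac{110}{3} \right)} + \log{\left(\frac{14}{3} \right)} + 2 \sqrt{6} \operatorname{atan}{\left(3 \sqrt{6} \right)} + 24

For F(y) to be correct the identity F'(y) - f(y) = 0 must hold.
F(y) = \frac{3 y^{2}}{2} - 6 y + \left(- \frac{3 y^{2}}{2} + 3 y\right) \log{\left(\frac{y^{2}}{2} + \frac{1}{3} \right)} - \log{\left(y^{2} + \frac{2}{3} \right)} + 2 \sqrt{6} \operatorname{atan}{\left(\frac{\sqrt{6} y}{2} \right)} is an antiderivative of f.
Check: d/dy[\frac{3 y^{2}}{2} - 6 y + \left(- \frac{3 y^{2}}{2} + 3 y\right) \log{\left(\frac{y^{2}}{2} + \frac{1}{3} \right)} - \log{\left(y^{2} + \frac{2}{3} \right)} + 2 \sqrt{6} \operatorname{atan}{\left(\frac{\sqrt{6} y}{2} \right)}] = - 3 y \log{\left(3 y^{2} + 2 \right)} + 3 y \log{\left(6 \right)} + 3 \log{\left(3 y^{2} + 2 \right)} - 3 \log{\left(6 \right)}, which equals f(y).
F(6) = - 36 \log{\left(\frac{55}{3} \right)} - \log{\left(\frac{110}{3} \right)} + 2 \sqrt{6} \operatorname{atan}{\left(3 \sqrt{6} \right)} + 18; F(2) = -6 - \log{\left(\frac{14}{3} \right)} + 2 \sqrt{6} \operatorname{atan}{\left(\sqrt{6} \right)}.
Integral = F(6) - F(2) = - 36 \log{\left(\frac{55}{3} \right)} - 2 \sqrt{6} \operatorname{atan}{\left(\sqrt{6} \right)} - \log{\left(\frac{110}{3} \right)} + \log{\left(\frac{14}{3} \right)} + 2 \sqrt{6} \operatorname{atan}{\left(3 \sqrt{6} \right)} + 24.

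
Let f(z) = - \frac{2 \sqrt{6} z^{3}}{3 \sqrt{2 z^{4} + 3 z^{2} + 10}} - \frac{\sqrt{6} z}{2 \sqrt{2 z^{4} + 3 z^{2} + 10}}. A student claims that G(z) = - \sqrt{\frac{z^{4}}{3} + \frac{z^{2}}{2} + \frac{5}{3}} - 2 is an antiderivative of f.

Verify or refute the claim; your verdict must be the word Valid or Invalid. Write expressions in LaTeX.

Valid - differentiating G returns exactly f.

d/dz[G] = \frac{- 4 \sqrt{6} z^{3} - 3 \sqrt{6} z}{6 \sqrt{2 z^{4} + 3 z^{2} + 10}}
This equals f(z) exactly, so the claim holds.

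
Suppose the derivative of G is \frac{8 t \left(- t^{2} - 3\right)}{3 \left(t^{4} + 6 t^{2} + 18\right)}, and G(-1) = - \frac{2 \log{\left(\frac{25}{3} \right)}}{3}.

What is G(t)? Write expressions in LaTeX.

G(t) = - \frac{2 \log{\left(\frac{t^{4}}{3} + 2 t^{2} + 6 \right)}}{3}

G'(t) matches the chain-rule pattern g'(h)*h' with inner function h(t) = \frac{t^{4}}{3} + 2 t^{2} + 6; substituting u = h(t) collapses the integral.
A general antiderivative is - \frac{2 \log{\left(\frac{t^{4}}{3} + 2 t^{2} + 6 \right)}}{3} + C.
The condition gives C = - \frac{2 \log{\left(\frac{25}{3} \right)}}{3} - (- \frac{2 \log{\left(\frac{25}{3} \right)}}{3}) = 0.
So G(t) = - \frac{2 \log{\left(\frac{t^{4}}{3} + 2 t^{2} + 6 \right)}}{3}.
Check: d/dt[- \frac{2 \log{\left(\frac{t^{4}}{3} + 2 t^{2} + 6 \right)}}{3}] = \frac{- 8 t^{3} - 24 t}{3 t^{4} + 18 t^{2} + 54}, which equals G'(t).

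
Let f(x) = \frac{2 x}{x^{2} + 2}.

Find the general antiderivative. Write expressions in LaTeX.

f matches the chain-rule pattern g'(h)*h' with inner function h(x) = x^{2} + 2; substituting u = h(x) collapses the integral.
Check: d/dx[\log{\left(x^{2} + 2 \right)}] = \frac{2 x}{x^{2} + 2} = f(x).

F(x) = \log{\left(x^{2} + 2 \right)} + C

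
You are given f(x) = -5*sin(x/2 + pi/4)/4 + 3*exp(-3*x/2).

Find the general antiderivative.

Integrate term by term and add the pieces.
Check: d/dx[5*cos(x/2 + pi/4)/2 - 2*exp(-3*x/2)] = (-5*exp(3*x/2)*sin(x/2 + pi/4) + 12)*exp(-3*x/2)/4, which equals f(x).

F(x) = 5*cos(x/2 + pi/4)/2 - 2*exp(-3*x/2) + C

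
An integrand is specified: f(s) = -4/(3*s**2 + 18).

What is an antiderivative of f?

An antiderivative is F(s) = -2*sqrt(6)*atan(sqrt(6)*s/6)/9.

Whatever form F(s) takes, F'(s) = f(s) is non-negotiable.
Check: d/ds[-2*sqrt(6)*atan(sqrt(6)*s/6)/9] = -4/(3*s**2 + 18) = f(s).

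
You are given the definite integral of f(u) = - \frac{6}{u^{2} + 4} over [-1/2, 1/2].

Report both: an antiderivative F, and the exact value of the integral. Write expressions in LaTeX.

Antiderivative: F(u) = - 3 \operatorname{atan}{\left(\frac{u}{2} \right)}; value = - 6 \operatorname{atan}{\left(\frac{1}{4} \right)}

Any candidate F(u) must reproduce f(u) exactly when differentiated.
F(u) = - 3 \operatorname{atan}{\left(\frac{u}{2} \right)} is an antiderivative of f.
Check: d/du[- 3 \operatorname{atan}{\left(\frac{u}{2} \right)}] = - \frac{6}{u^{2} + 4} = f(u).
F(1/2) = - 3 \operatorname{atan}{\left(\frac{1}{4} \right)}; F(-1/2) = 3 \operatorname{atan}{\left(\frac{1}{4} \right)}.
Integral = F(1/2) - F(-1/2) = - 6 \operatorname{atan}{\left(\frac{1}{4} \right)}.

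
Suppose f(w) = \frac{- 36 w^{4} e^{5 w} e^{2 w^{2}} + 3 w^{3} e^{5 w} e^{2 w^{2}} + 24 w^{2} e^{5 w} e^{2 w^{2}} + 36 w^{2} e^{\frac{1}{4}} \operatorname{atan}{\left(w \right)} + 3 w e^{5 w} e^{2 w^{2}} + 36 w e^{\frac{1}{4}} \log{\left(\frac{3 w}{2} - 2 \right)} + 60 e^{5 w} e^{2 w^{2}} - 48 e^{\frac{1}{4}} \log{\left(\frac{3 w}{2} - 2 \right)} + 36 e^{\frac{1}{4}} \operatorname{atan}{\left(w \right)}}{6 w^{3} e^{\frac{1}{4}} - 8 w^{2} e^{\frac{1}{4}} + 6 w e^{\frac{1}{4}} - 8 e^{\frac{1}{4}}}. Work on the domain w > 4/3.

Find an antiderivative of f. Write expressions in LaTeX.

Differentiate the proposed F(w) back; it has to land on f(w) exactly.
Check: d/dw[- \frac{3 e^{5 w} e^{2 w^{2}}}{2 e^{\frac{1}{4}}} + 6 \log{\left(\frac{3 w}{2} - 2 \right)} \operatorname{atan}{\left(w \right)}] = \frac{- 36 w^{4} e^{5 w} e^{2 w^{2}} + 3 w^{3} e^{5 w} e^{2 w^{2}} + 24 w^{2} e^{5 w} e^{2 w^{2}} + 36 w^{2} e^{\frac{1}{4}} \operatorname{atan}{\left(w \right)} + 3 w e^{5 w} e^{2 w^{2}} + 36 w e^{\frac{1}{4}} \log{\left(\frac{3 w}{2} - 2 \right)} + 60 e^{5 w} e^{2 w^{2}} - 48 e^{\frac{1}{4}} \log{\left(\frac{3 w}{2} - 2 \right)} + 36 e^{\frac{1}{4}} \operatorname{atan}{\left(w \right)}}{6 w^{3} e^{\frac{1}{4}} - 8 w^{2} e^{\frac{1}{4}} + 6 w e^{\frac{1}{4}} - 8 e^{\frac{1}{4}}} = f(w).

An antiderivative is F(w) = - \frac{3 e^{5 w} e^{2 w^{2}}}{2 e^{\frac{1}{4}}} + 6 \log{\left(\frac{3 w}{2} - 2 \right)} \operatorname{atan}{\left(w \right)}.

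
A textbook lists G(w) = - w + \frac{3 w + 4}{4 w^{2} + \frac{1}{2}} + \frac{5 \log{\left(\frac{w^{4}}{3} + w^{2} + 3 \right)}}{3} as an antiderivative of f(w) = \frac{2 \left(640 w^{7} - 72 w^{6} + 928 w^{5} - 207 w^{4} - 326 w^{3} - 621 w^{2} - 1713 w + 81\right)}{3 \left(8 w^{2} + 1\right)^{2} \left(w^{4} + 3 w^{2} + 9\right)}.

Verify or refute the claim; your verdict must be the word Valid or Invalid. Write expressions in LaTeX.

Invalid: d/dw[G] - f = -1, which is not 0.

d/dw[G] = \frac{- 192 w^{8} + 1280 w^{7} - 768 w^{6} + 1856 w^{5} - 2289 w^{4} - 652 w^{3} - 1683 w^{2} - 3426 w + 135}{192 w^{8} + 624 w^{6} + 1875 w^{4} + 441 w^{2} + 27}
d/dw[G] - f(w) = -1 != 0.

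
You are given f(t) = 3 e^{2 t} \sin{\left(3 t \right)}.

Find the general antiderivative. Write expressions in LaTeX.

F(t) = \frac{6 e^{2 t} \sin{\left(3 t \right)}}{13} - \frac{9 e^{2 t} \cos{\left(3 t \right)}}{13} + C

Recover f(t) by differentiating a candidate F(t); any mismatch rules it out.
Check: d/dt[\frac{6 e^{2 t} \sin{\left(3 t \right)}}{13} - \frac{9 e^{2 t} \cos{\left(3 t \right)}}{13}] = 3 e^{2 t} \sin{\left(3 t \right)} = f(t).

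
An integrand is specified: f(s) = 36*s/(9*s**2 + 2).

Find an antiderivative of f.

f matches the chain-rule pattern g'(h)*h' with inner function h(s) = 3*s**2 + 2/3; substituting u = h(s) collapses the integral.
Check: d/ds[2*log(3*s**2 + 2/3)] = 36*s/(9*s**2 + 2) = f(s).

An antiderivative is F(s) = 2*log(3*s**2 + 2/3).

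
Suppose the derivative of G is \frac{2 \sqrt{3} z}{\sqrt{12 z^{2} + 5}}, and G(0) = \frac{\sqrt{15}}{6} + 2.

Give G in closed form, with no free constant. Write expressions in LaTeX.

G(z) = \frac{\sqrt{4 z^{2} + \frac{5}{3}}}{2} + 2

The substitution u = 4 z^{2} + \frac{5}{3} works: G'(z) is exactly (dG/du)*(du/dz) for that inner function.
A general antiderivative is \frac{\sqrt{4 z^{2} + \frac{5}{3}}}{2} + C.
The condition gives C = \frac{\sqrt{15}}{6} + 2 - (\frac{\sqrt{15}}{6}) = 2.
So G(z) = \frac{\sqrt{4 z^{2} + \frac{5}{3}}}{2} + 2.
Check: d/dz[\frac{\sqrt{4 z^{2} + \frac{5}{3}}}{2} + 2] = \frac{2 \sqrt{3} z}{\sqrt{12 z^{2} + 5}} = G'(z).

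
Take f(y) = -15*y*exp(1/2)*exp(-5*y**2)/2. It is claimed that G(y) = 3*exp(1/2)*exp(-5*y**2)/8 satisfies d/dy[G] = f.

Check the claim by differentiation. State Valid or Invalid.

Invalid: d/dy[G] - f = 15*y*exp(1/2)*exp(-5*y**2)/4, which is not 0.

d/dy[G] = -15*y*exp(1/2)*exp(-5*y**2)/4
d/dy[G] - f(y) = 15*y*exp(1/2)*exp(-5*y**2)/4 != 0.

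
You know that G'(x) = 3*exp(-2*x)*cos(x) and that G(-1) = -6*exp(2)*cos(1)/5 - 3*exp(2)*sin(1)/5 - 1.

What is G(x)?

G(x) = -1 + 3*exp(-2*x)*sin(x)/5 - 6*exp(-2*x)*cos(x)/5

Check a candidate G(x) by differentiating: d/dx[G] must match the given G'(x).
A general antiderivative is 3*exp(-2*x)*sin(x)/5 - 6*exp(-2*x)*cos(x)/5 + C.
The condition gives C = -6*exp(2)*cos(1)/5 - 3*exp(2)*sin(1)/5 - 1 - (-6*exp(2)*cos(1)/5 - 3*exp(2)*sin(1)/5) = -1.
So G(x) = -1 + 3*exp(-2*x)*sin(x)/5 - 6*exp(-2*x)*cos(x)/5.
Check: d/dx[-1 + 3*exp(-2*x)*sin(x)/5 - 6*exp(-2*x)*cos(x)/5] = 3*exp(-2*x)*cos(x) = G'(x).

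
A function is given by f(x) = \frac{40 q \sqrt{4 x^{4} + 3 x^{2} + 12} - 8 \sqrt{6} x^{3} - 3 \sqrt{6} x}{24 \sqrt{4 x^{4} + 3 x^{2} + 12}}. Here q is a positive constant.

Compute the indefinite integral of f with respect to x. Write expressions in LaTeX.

F(x) = \frac{5 q x}{3} - \frac{\sqrt{\frac{2 x^{4}}{3} + \frac{x^{2}}{2} + 2}}{4} + C

Recover f(x) by differentiating a candidate F(x); any mismatch rules it out.
Check: d/dx[\frac{5 q x}{3} - \frac{\sqrt{\frac{2 x^{4}}{3} + \frac{x^{2}}{2} + 2}}{4}] = \frac{40 q \sqrt{4 x^{4} + 3 x^{2} + 12} - 8 \sqrt{6} x^{3} - 3 \sqrt{6} x}{24 \sqrt{4 x^{4} + 3 x^{2} + 12}} = f(x).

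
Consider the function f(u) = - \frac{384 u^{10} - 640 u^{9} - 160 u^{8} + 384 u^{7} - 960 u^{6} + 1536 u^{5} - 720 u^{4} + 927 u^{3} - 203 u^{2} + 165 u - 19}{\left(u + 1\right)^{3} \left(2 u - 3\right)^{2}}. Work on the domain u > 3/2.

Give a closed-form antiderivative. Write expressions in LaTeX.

An antiderivative is F(u) = - \frac{16 u^{8}}{u^{2} + 2 u + 1} - \frac{32 u^{6}}{u^{2} + 2 u + 1} - \frac{24 u^{4}}{u^{2} + 2 u + 1} - \frac{8 u^{2}}{u^{2} + 2 u + 1} - \frac{1}{u^{2} + 2 u + 1} - \frac{1}{4 u - 6}.

An antiderivative F(u) passes only if d/du[F] lands on f(u) exactly.
Check: d/du[- \frac{16 u^{8}}{u^{2} + 2 u + 1} - \frac{32 u^{6}}{u^{2} + 2 u + 1} - \frac{24 u^{4}}{u^{2} + 2 u + 1} - \frac{8 u^{2}}{u^{2} + 2 u + 1} - \frac{1}{u^{2} + 2 u + 1} - \frac{1}{4 u - 6}] = \frac{- 384 u^{10} + 640 u^{9} + 160 u^{8} - 384 u^{7} + 960 u^{6} - 1536 u^{5} + 720 u^{4} - 927 u^{3} + 203 u^{2} - 165 u + 19}{4 u^{5} - 15 u^{3} - 5 u^{2} + 15 u + 9}, which equals f(u).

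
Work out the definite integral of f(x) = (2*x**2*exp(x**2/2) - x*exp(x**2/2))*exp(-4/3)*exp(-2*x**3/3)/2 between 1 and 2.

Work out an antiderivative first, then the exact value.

f matches the chain-rule pattern g'(h)*h' with inner function h(x) = -2*x**3/3 + x**2/2 - 4/3; substituting u = h(x) collapses the integral.
F(x) = -exp(-2*x**3/3 + x**2/2 - 4/3)/2 is an antiderivative of f.
Check: d/dx[-exp(-2*x**3/3 + x**2/2 - 4/3)/2] = (2*x**2 - x)*exp(-4/3)*exp(x**2/2)*exp(-2*x**3/3)/2, which equals f(x).
F(2) = -exp(-14/3)/2; F(1) = -exp(-3/2)/2.
Integral = F(2) - F(1) = -exp(-14/3)/2 + exp(-3/2)/2.

Antiderivative: F(x) = -exp(-2*x**3/3 + x**2/2 - 4/3)/2; value = -exp(-14/3)/2 + exp(-3/2)/2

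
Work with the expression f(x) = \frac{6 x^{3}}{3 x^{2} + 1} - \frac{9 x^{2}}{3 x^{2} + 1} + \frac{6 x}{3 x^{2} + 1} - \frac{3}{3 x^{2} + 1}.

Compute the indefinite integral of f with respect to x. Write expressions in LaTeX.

F(x) = \frac{3 x^{2} - 9 x + 2 \log{\left(4 x^{2} + \frac{4}{3} \right)}}{3} + C

Integrate term by term and add the pieces.
Check: d/dx[\frac{3 x^{2} - 9 x + 2 \log{\left(4 x^{2} + \frac{4}{3} \right)}}{3}] = \frac{6 x^{3} - 9 x^{2} + 6 x - 3}{3 x^{2} + 1}, which equals f(x).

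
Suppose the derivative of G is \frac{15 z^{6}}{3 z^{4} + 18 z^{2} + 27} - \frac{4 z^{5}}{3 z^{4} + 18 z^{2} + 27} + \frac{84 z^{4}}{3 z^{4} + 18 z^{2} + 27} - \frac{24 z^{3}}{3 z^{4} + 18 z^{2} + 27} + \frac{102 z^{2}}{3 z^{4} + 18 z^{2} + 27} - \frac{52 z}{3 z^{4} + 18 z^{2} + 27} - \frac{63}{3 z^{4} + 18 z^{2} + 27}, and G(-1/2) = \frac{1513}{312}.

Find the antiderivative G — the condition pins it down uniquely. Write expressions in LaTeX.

G(z) = \frac{20 z^{5} - 8 z^{4} + 36 z^{3} + 15 z^{2} - 84 z + 149}{12 \left(z^{2} + 3\right)}

The integrand splits into summands that can be handled one at a time.
A general antiderivative is \frac{5 z^{3}}{3} - \frac{2 z^{2}}{3} - 2 z + \frac{\frac{4}{3} - \frac{z}{2}}{\frac{z^{2}}{2} + \frac{3}{2}} + \frac{5}{4} + C.
The condition gives C = \frac{1513}{312} - (\frac{889}{312}) = 2.
So G(z) = \frac{20 z^{5} - 8 z^{4} + 36 z^{3} + 15 z^{2} - 84 z + 149}{12 \left(z^{2} + 3\right)}.
Check: d/dz[\frac{20 z^{5} - 8 z^{4} + 36 z^{3} + 15 z^{2} - 84 z + 149}{12 \left(z^{2} + 3\right)}] = \frac{15 z^{6} - 4 z^{5} + 84 z^{4} - 24 z^{3} + 102 z^{2} - 52 z - 63}{3 z^{4} + 18 z^{2} + 27}, which equals G'(z).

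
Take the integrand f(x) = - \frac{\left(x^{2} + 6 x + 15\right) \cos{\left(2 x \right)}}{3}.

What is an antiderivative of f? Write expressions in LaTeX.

An antiderivative is F(x) = - \frac{x^{2} \sin{\left(2 x \right)}}{6} - x \sin{\left(2 x \right)} - \frac{x \cos{\left(2 x \right)}}{6} - \frac{29 \sin{\left(2 x \right)}}{12} - \frac{\cos{\left(2 x \right)}}{2}.

Differentiate the proposed F(x) back; it has to land on f(x) exactly.
Check: d/dx[- \frac{x^{2} \sin{\left(2 x \right)}}{6} - x \sin{\left(2 x \right)} - \frac{x \cos{\left(2 x \right)}}{6} - \frac{29 \sin{\left(2 x \right)}}{12} - \frac{\cos{\left(2 x \right)}}{2}] = - \frac{x^{2} \cos{\left(2 x \right)}}{3} - 2 x \cos{\left(2 x \right)} - 5 \cos{\left(2 x \right)}, which equals f(x).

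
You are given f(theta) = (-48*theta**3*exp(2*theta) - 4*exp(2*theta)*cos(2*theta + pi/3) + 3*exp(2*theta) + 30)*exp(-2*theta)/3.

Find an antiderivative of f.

Whatever form F(theta) takes, F'(theta) = f(theta) is non-negotiable.
Check: d/dtheta[-(12*theta**4*exp(2*theta) - 3*theta*exp(2*theta) + 2*exp(2*theta)*sin(2*theta + pi/3) - 3*exp(2*theta) + 15)*exp(-2*theta)/3] = (-48*theta**3*exp(2*theta) - 4*exp(2*theta)*cos(2*theta + pi/3) + 3*exp(2*theta) + 30)*exp(-2*theta)/3 = f(theta).

An antiderivative is F(theta) = -(12*theta**4*exp(2*theta) - 3*theta*exp(2*theta) + 2*exp(2*theta)*sin(2*theta + pi/3) - 3*exp(2*theta) + 15)*exp(-2*theta)/3.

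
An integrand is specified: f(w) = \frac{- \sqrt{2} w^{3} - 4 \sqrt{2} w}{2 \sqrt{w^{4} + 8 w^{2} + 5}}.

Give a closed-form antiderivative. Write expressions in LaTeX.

An antiderivative is F(w) = - \frac{\sqrt{2} \sqrt{w^{4} + 8 w^{2} + 5}}{4}.

The substitution u = \frac{w^{4}}{2} + 4 w^{2} + \frac{5}{2} works: f is exactly (dF/du)*(du/dw) for that inner function.
Check: d/dw[- \frac{\sqrt{2} \sqrt{w^{4} + 8 w^{2} + 5}}{4}] = \frac{- \sqrt{2} w^{3} - 4 \sqrt{2} w}{2 \sqrt{w^{4} + 8 w^{2} + 5}} = f(w).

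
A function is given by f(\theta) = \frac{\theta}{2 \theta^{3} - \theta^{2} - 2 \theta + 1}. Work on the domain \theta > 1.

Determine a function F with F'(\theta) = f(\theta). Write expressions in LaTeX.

An antiderivative is F(\theta) = - \frac{- 3 \log{\left(\theta - 1 \right)} + 2 \log{\left(\theta - \frac{1}{2} \right)} + \log{\left(\theta + 1 \right)}}{6}.

Factor the denominator (\left(\theta - 1\right) \left(\theta + 1\right) \left(2 \theta - 1\right)) and decompose: f = - \frac{2}{3 \left(2 \theta - 1\right)} - \frac{1}{6 \left(\theta + 1\right)} + \frac{1}{2 \left(\theta - 1\right)}; each piece integrates to a log, atan, or power term.
Check: d/d\theta[- \frac{- 3 \log{\left(\theta - 1 \right)} + 2 \log{\left(\theta - \frac{1}{2} \right)} + \log{\left(\theta + 1 \right)}}{6}] = \frac{\theta}{2 \theta^{3} - \theta^{2} - 2 \theta + 1} = f(\theta).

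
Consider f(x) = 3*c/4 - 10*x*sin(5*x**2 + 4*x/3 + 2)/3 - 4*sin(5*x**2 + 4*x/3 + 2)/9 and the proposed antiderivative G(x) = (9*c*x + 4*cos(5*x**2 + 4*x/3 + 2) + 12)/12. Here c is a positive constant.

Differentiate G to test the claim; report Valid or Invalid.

d/dx[G] = 3*c/4 - 10*x*sin(5*x**2 + 4*x/3 + 2)/3 - 4*sin(5*x**2 + 4*x/3 + 2)/9
This equals f(x) exactly, so the claim holds.

Valid - differentiating G returns exactly f.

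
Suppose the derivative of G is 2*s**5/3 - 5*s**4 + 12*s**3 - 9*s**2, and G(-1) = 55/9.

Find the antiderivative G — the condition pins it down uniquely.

The substitution u = s**2/3 - s works: G'(s) is exactly (dG/du)*(du/ds) for that inner function.
A general antiderivative is 3*(s**2/3 - s)**3 + C.
The condition gives C = 55/9 - (64/9) = -1.
So G(s) = (s**6 - 9*s**5 + 27*s**4 - 27*s**3 - 9)/9.
Check: d/ds[(s**6 - 9*s**5 + 27*s**4 - 27*s**3 - 9)/9] = 2*s**5/3 - 5*s**4 + 12*s**3 - 9*s**2 = G'(s).

G(s) = (s**6 - 9*s**5 + 27*s**4 - 27*s**3 - 9)/9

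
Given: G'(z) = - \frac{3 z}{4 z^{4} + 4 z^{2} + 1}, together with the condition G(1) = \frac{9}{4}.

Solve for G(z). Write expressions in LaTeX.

The substitution u = 2 z^{2} + 1 works: G'(z) is exactly (dG/du)*(du/dz) for that inner function.
A general antiderivative is \frac{3}{4 \left(2 z^{2} + 1\right)} + C.
The condition gives C = \frac{9}{4} - (\frac{1}{4}) = 2.
So G(z) = 2 + \frac{3}{8 z^{2} + 4}.
Check: d/dz[2 + \frac{3}{8 z^{2} + 4}] = - \frac{3 z}{4 z^{4} + 4 z^{2} + 1} = G'(z).

G(z) = 2 + \frac{3}{8 z^{2} + 4}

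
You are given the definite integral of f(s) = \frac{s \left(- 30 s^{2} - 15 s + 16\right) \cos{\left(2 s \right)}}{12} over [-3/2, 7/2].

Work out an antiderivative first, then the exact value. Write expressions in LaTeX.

Antiderivative: F(s) = - \frac{5 s^{3} \sin{\left(2 s \right)}}{4} - \frac{5 s^{2} \sin{\left(2 s \right)}}{8} - \frac{15 s^{2} \cos{\left(2 s \right)}}{8} + \frac{61 s \sin{\left(2 s \right)}}{24} - \frac{5 s \cos{\left(2 s \right)}}{8} + \frac{5 \sin{\left(2 s \right)}}{16} + \frac{61 \cos{\left(2 s \right)}}{48}; value = - \frac{1249 \sin{\left(7 \right)}}{24} - \frac{2293 \cos{\left(7 \right)}}{96} + \frac{193 \cos{\left(3 \right)}}{96} - \frac{11 \sin{\left(3 \right)}}{16}

Check any antiderivative F(s) by computing F'(s) and comparing it with f(s).
F(s) = - \frac{5 s^{3} \sin{\left(2 s \right)}}{4} - \frac{5 s^{2} \sin{\left(2 s \right)}}{8} - \frac{15 s^{2} \cos{\left(2 s \right)}}{8} + \frac{61 s \sin{\left(2 s \right)}}{24} - \frac{5 s \cos{\left(2 s \right)}}{8} + \frac{5 \sin{\left(2 s \right)}}{16} + \frac{61 \cos{\left(2 s \right)}}{48} is an antiderivative of f.
Check: d/ds[- \frac{5 s^{3} \sin{\left(2 s \right)}}{4} - \frac{5 s^{2} \sin{\left(2 s \right)}}{8} - \frac{15 s^{2} \cos{\left(2 s \right)}}{8} + \frac{61 s \sin{\left(2 s \right)}}{24} - \frac{5 s \cos{\left(2 s \right)}}{8} + \frac{5 \sin{\left(2 s \right)}}{16} + \frac{61 \cos{\left(2 s \right)}}{48}] = - \frac{5 s^{3} \cos{\left(2 s \right)}}{2} - \frac{5 s^{2} \cos{\left(2 s \right)}}{4} + \frac{4 s \cos{\left(2 s \right)}}{3}, which equals f(s).
F(7/2) = - \frac{1249 \sin{\left(7 \right)}}{24} - \frac{2293 \cos{\left(7 \right)}}{96}; F(-3/2) = \frac{11 \sin{\left(3 \right)}}{16} - \frac{193 \cos{\left(3 \right)}}{96}.
Integral = F(7/2) - F(-3/2) = - \frac{1249 \sin{\left(7 \right)}}{24} - \frac{2293 \cos{\left(7 \right)}}{96} + \frac{193 \cos{\left(3 \right)}}{96} - \frac{11 \sin{\left(3 \right)}}{16}.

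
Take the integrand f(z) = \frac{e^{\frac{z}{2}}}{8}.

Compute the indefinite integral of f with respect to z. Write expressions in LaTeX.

F(z) = \frac{e^{\frac{z}{2}}}{4} + C

Recover f(z) by differentiating a candidate F(z); any mismatch rules it out.
Check: d/dz[\frac{e^{\frac{z}{2}}}{4}] = \frac{e^{\frac{z}{2}}}{8} = f(z).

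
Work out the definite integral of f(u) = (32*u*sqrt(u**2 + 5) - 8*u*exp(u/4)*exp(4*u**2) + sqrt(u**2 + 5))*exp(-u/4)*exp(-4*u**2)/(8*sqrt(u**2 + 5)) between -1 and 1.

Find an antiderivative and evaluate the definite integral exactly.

Antiderivative: F(u) = -(2*sqrt(u**2 + 5) + exp(-u/4)*exp(-4*u**2))/2; value = -exp(-17/4)/2 + exp(-15/4)/2

Check any antiderivative F(u) by computing F'(u) and comparing it with f(u).
F(u) = -(2*sqrt(u**2 + 5) + exp(-u/4)*exp(-4*u**2))/2 is an antiderivative of f.
Check: d/du[-(2*sqrt(u**2 + 5) + exp(-u/4)*exp(-4*u**2))/2] = (32*u*sqrt(u**2 + 5) - 8*u*exp(u/4)*exp(4*u**2) + sqrt(u**2 + 5))*exp(-u/4)*exp(-4*u**2)/(8*sqrt(u**2 + 5)) = f(u).
F(1) = -sqrt(6) - exp(-17/4)/2; F(-1) = -sqrt(6) - exp(-15/4)/2.
Integral = F(1) - F(-1) = -exp(-17/4)/2 + exp(-15/4)/2.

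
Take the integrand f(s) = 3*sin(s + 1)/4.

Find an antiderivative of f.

Any candidate F(s) must reproduce f(s) exactly when differentiated.
Check: d/ds[-3*cos(s + 1)/4] = 3*sin(s + 1)/4 = f(s).

An antiderivative is F(s) = -3*cos(s + 1)/4.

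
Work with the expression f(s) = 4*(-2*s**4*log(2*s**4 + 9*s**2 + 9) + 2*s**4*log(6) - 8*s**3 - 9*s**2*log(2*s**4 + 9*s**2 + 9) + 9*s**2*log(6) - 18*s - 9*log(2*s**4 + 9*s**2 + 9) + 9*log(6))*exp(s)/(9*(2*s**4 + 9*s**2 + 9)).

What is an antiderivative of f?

Recognize the product-rule pattern: f = u'v + uv' with u = -4*exp(s)/9, v = log(s**4/3 + 3*s**2/2 + 3/2), so integration by parts undoes it.
Check: d/ds[-4*exp(s)*log(s**4/3 + 3*s**2/2 + 3/2)/9] = (-8*s**4*exp(s)*log(2*s**4 + 9*s**2 + 9) + 8*s**4*exp(s)*log(6) - 32*s**3*exp(s) - 36*s**2*exp(s)*log(2*s**4 + 9*s**2 + 9) + 36*s**2*exp(s)*log(6) - 72*s*exp(s) - 36*exp(s)*log(2*s**4 + 9*s**2 + 9) + 36*exp(s)*log(6))/(18*s**4 + 81*s**2 + 81), which equals f(s).

An antiderivative is F(s) = -4*exp(s)*log(s**4/3 + 3*s**2/2 + 3/2)/9.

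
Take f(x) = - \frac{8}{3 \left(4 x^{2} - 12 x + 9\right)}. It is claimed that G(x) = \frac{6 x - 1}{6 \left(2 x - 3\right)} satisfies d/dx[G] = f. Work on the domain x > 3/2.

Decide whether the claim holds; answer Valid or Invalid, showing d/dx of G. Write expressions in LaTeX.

Valid: G'(x) = f(x).

d/dx[G] = - \frac{8}{12 x^{2} - 36 x + 27}
This equals f(x) exactly, so the claim holds.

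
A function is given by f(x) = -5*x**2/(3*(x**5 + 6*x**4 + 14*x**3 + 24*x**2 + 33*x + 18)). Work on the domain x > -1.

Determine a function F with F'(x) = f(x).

Factor the denominator (3*(x + 1)*(x + 2)*(x + 3)*(x**2 + 3)) and decompose: f = -5*(2*x + 3)/(84*(x**2 + 3)) - 5/(8*(x + 3)) + 20/(21*(x + 2)) - 5/(24*(x + 1)); each piece integrates to a log, atan, or power term.
Check: d/dx[-5*log(x + 1)/24 + 20*log(x + 2)/21 - 5*log(x + 3)/8 - 5*log(x**2 + 3)/84 - 5*sqrt(3)*atan(sqrt(3)*x/3)/84] = -5*x**2/(3*x**5 + 18*x**4 + 42*x**3 + 72*x**2 + 99*x + 54), which equals f(x).

An antiderivative is F(x) = -5*log(x + 1)/24 + 20*log(x + 2)/21 - 5*log(x + 3)/8 - 5*log(x**2 + 3)/84 - 5*sqrt(3)*atan(sqrt(3)*x/3)/84.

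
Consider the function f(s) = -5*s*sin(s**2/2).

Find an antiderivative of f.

An antiderivative is F(s) = 5*cos(s**2/2).

The substitution u = s**2/2 works: f is exactly (dF/du)*(du/ds) for that inner function.
Check: d/ds[5*cos(s**2/2)] = -5*s*sin(s**2/2) = f(s).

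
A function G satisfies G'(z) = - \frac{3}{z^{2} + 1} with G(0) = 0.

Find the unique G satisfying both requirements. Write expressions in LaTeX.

G(z) = - 3 \operatorname{atan}{\left(z \right)}

The proposed G(z) is checked by its d/dz: the result must match the given G'(z).
A general antiderivative is - 3 \operatorname{atan}{\left(z \right)} + C.
The condition gives C = 0 - (0) = 0.
So G(z) = - 3 \operatorname{atan}{\left(z \right)}.
Check: d/dz[- 3 \operatorname{atan}{\left(z \right)}] = - \frac{3}{z^{2} + 1} = G'(z).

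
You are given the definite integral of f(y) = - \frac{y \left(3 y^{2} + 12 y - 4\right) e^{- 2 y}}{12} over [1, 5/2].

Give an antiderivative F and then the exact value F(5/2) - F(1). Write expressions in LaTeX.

Recognize the product-rule pattern: f = u'v + uv' with u = \frac{y^{3}}{8} + \frac{11 y^{2}}{16} + \frac{25 y}{48} + \frac{25}{96}, v = e^{- 2 y}, so integration by parts undoes it.
F(y) = \frac{\left(12 y^{3} + 66 y^{2} + 50 y + 25\right) e^{- 2 y}}{96} is an antiderivative of f.
Check: d/dy[\frac{\left(12 y^{3} + 66 y^{2} + 50 y + 25\right) e^{- 2 y}}{96}] = \frac{\left(- 3 y^{3} - 12 y^{2} + 4 y\right) e^{- 2 y}}{12}, which equals f(y).
F(5/2) = \frac{125}{16 e^{5}}; F(1) = \frac{51}{32 e^{2}}.
Integral = F(5/2) - F(1) = - \frac{51}{32 e^{2}} + \frac{125}{16 e^{5}}.

Antiderivative: F(y) = \frac{\left(12 y^{3} + 66 y^{2} + 50 y + 25\right) e^{- 2 y}}{96}; value = - \frac{51}{32 e^{2}} + \frac{125}{16 e^{5}}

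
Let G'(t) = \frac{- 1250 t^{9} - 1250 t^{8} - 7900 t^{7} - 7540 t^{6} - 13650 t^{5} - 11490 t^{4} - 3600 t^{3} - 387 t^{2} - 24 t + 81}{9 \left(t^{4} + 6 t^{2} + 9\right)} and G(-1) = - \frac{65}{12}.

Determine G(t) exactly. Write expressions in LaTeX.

A first test for any G(t): its t-derivative must equal the given G'(t).
A general antiderivative is \frac{3 t + \frac{4}{3}}{t^{2} + 3} + 5 \left(- \frac{5 t^{2}}{3} - \frac{2 t}{3}\right)^{3} + C.
The condition gives C = - \frac{65}{12} - (- \frac{65}{12}) = 0.
So G(t) = \frac{- 625 t^{8} - 750 t^{7} - 2175 t^{6} - 2290 t^{5} - 900 t^{4} - 120 t^{3} + 81 t + 36}{27 t^{2} + 81}.
Check: d/dt[\frac{- 625 t^{8} - 750 t^{7} - 2175 t^{6} - 2290 t^{5} - 900 t^{4} - 120 t^{3} + 81 t + 36}{27 t^{2} + 81}] = \frac{- 1250 t^{9} - 1250 t^{8} - 7900 t^{7} - 7540 t^{6} - 13650 t^{5} - 11490 t^{4} - 3600 t^{3} - 387 t^{2} - 24 t + 81}{9 t^{4} + 54 t^{2} + 81}, which equals G'(t).

G(t) = \frac{- 625 t^{8} - 750 t^{7} - 2175 t^{6} - 2290 t^{5} - 900 t^{4} - 120 t^{3} + 81 t + 36}{27 t^{2} + 81}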